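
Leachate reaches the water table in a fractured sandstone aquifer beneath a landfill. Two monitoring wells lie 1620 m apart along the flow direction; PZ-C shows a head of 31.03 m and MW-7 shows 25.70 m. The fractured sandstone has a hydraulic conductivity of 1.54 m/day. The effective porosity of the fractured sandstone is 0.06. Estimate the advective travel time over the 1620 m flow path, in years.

52.5

Hydraulic gradient i = (31.03 − 25.70) / 1620 = 5.33 / 1620 = 0.003290.
Darcy flux q = K · i = 1.540 × 0.003290 = 0.005067 m/day.
Seepage velocity v = q / n_e = 0.005067 / 0.06 = 0.08445 m/day.
Travel time t = L / v = 1620 / 0.08445 = 19184 days = 52.52 years.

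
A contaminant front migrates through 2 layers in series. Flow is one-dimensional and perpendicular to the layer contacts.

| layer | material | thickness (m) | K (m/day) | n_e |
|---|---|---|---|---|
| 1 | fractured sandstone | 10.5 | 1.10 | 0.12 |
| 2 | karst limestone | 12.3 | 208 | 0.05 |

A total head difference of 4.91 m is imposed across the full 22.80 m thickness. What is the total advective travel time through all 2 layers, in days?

3.67

With flow normal to the layers, continuity requires the same specific discharge q through every layer.
Σ(b_i/K_i) = 10.5/1.10 + 12.3/208 = 9.605 d.
q = Δh / Σ(b_i/K_i) = 4.91 / 9.605 = 0.5112 m/day.
In each layer the seepage velocity is v_i = q/n_i, so the layer transit time is t_i = b_i·n_i / q:
  layer 1 (fractured sandstone): t_1 = 10.5 × 0.12 / 0.5112 = 2.465 d
  layer 2 (karst limestone): t_2 = 12.3 × 0.05 / 0.5112 = 1.203 d
Total t = Σ t_i = 3.668 days.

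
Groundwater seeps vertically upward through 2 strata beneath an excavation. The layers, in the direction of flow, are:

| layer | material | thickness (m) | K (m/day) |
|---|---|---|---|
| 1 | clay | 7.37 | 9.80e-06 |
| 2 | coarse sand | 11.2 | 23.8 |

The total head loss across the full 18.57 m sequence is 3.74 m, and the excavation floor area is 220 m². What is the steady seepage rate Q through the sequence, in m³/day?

0.00109

Flow is perpendicular to layering, so the layers act in series and the equivalent K is the thickness-weighted harmonic mean.
Total thickness L = 7.37 + 11.2 = 18.57 m.
Σ(b_i/K_i) = 7.37/9.80e-06 + 11.2/23.8 = 7.520e+05 d.
K_eq = L / Σ(b_i/K_i) = 18.57 / 7.520e+05 = 2.469e-05 m/day.
Q = K_eq · A · (Δh/L) = 2.469e-05 × 220 × (3.74/18.57) = 0.001094 m³/day.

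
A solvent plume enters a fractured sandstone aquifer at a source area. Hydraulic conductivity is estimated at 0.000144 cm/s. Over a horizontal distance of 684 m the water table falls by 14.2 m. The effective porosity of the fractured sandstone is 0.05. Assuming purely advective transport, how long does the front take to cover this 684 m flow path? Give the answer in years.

Convert K: 0.000144 cm/s × 864 = 0.1244 m/day.
Hydraulic gradient i = Δh / L = 14.2 / 684 = 0.02076.
Darcy flux q = K · i = 0.1244 × 0.02076 = 0.002583 m/day.
Seepage velocity v = q / n_e = 0.002583 / 0.05 = 0.05166 m/day.
Travel time t = L / v = 684 / 0.05166 = 13241 days = 36.25 years.

36.3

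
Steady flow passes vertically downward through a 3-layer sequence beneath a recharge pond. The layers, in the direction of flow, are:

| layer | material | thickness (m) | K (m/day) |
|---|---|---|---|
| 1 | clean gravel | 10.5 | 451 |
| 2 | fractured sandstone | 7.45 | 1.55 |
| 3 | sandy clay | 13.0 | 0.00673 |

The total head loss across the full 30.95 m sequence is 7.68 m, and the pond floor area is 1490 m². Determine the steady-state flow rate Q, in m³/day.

5.91

Flow is perpendicular to layering, so the layers act in series and the equivalent K is the thickness-weighted harmonic mean.
Total thickness L = 10.5 + 7.45 + 13.0 = 30.95 m.
Σ(b_i/K_i) = 10.5/451 + 7.45/1.55 + 13.0/0.00673 = 1936 d.
K_eq = L / Σ(b_i/K_i) = 30.95 / 1936 = 0.01598 m/day.
Q = K_eq · A · (Δh/L) = 0.01598 × 1490 × (7.68/30.95) = 5.909 m³/day.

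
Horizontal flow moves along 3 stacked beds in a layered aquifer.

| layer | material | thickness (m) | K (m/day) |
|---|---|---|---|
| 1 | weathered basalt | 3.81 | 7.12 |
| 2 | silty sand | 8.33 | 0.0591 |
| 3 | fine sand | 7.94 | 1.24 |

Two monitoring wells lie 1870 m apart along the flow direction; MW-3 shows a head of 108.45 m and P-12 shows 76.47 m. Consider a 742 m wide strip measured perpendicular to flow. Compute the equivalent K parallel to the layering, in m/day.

1.87

Flow is parallel to layering, so each bed carries its own Darcy discharge and the transmissivities add.
Σ(K_i·b_i) = 7.12×3.81 + 0.0591×8.33 + 1.24×7.94 = 37.47 m²/day.
Total thickness b = 20.08 m, so K_eq = Σ(K_i·b_i)/b = 1.866 m/day.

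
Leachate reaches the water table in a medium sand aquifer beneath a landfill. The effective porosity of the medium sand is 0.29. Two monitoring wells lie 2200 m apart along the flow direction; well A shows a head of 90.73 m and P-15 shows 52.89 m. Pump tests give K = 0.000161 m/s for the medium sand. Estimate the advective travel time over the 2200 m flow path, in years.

Convert K: 0.000161 m/s × 86400 = 13.91 m/day.
Hydraulic gradient i = (90.73 − 52.89) / 2200 = 37.84 / 2200 = 0.01720.
Darcy flux q = K · i = 13.91 × 0.01720 = 0.2393 m/day.
Seepage velocity v = q / n_e = 0.2393 / 0.29 = 0.8250 m/day.
Travel time t = L / v = 2200 / 0.8250 = 2667 days = 7.301 years.

7.30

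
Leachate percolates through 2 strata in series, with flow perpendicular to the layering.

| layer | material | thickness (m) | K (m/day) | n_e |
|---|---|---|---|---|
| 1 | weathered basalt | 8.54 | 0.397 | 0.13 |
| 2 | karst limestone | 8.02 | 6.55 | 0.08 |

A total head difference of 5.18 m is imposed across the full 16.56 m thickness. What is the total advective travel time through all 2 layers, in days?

7.69

With flow normal to the layers, continuity requires the same specific discharge q through every layer.
Σ(b_i/K_i) = 8.54/0.397 + 8.02/6.55 = 22.74 d.
q = Δh / Σ(b_i/K_i) = 5.18 / 22.74 = 0.2278 m/day.
In each layer the seepage velocity is v_i = q/n_i, so the layer transit time is t_i = b_i·n_i / q:
  layer 1 (weathered basalt): t_1 = 8.54 × 0.13 / 0.2278 = 4.873 d
  layer 2 (karst limestone): t_2 = 8.02 × 0.08 / 0.2278 = 2.816 d
Total t = Σ t_i = 7.689 days.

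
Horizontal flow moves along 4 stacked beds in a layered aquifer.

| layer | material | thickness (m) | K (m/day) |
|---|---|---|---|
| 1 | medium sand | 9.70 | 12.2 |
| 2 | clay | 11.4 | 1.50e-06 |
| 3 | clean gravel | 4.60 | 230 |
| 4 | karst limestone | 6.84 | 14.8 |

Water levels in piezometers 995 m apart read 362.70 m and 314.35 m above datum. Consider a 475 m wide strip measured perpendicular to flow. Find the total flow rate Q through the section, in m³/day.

Flow is parallel to layering, so each bed carries its own Darcy discharge and the transmissivities add.
Σ(K_i·b_i) = 12.2×9.70 + 1.50e-06×11.4 + 230×4.60 + 14.8×6.84 = 1278 m²/day.
Hydraulic gradient i = (362.70 − 314.35) / 995 = 48.35 / 995 = 0.04859.
Q = Σ(K_i·b_i) · W · i = 1278 × 475 × 0.04859 = 29488 m³/day.

29500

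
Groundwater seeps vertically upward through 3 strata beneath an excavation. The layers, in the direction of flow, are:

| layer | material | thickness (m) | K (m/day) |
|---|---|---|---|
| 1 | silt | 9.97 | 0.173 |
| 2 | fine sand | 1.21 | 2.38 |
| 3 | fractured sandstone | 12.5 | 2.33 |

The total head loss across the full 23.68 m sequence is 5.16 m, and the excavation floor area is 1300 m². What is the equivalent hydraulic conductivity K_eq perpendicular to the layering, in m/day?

0.373

Flow is perpendicular to layering, so the layers act in series and the equivalent K is the thickness-weighted harmonic mean.
Total thickness L = 9.97 + 1.21 + 12.5 = 23.68 m.
Σ(b_i/K_i) = 9.97/0.173 + 1.21/2.38 + 12.5/2.33 = 63.50 d.
K_eq = L / Σ(b_i/K_i) = 23.68 / 63.50 = 0.3729 m/day.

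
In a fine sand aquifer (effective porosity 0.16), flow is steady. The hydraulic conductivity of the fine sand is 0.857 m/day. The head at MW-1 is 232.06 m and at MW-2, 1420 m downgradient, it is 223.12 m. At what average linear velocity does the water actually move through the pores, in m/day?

Hydraulic gradient i = (232.06 − 223.12) / 1420 = 8.94 / 1420 = 0.006296.
Darcy flux q = K · i = 0.8570 × 0.006296 = 0.005395 m/day.
Seepage velocity v = q / n_e = 0.005395 / 0.16 = 0.03372 m/day.

0.0337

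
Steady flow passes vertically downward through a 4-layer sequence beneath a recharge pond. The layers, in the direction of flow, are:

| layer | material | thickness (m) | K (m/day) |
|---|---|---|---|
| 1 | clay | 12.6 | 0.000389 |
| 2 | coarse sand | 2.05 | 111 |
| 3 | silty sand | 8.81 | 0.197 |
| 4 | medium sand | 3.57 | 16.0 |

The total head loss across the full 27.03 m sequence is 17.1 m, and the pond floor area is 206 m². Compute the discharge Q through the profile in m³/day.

0.109

Flow is perpendicular to layering, so the layers act in series and the equivalent K is the thickness-weighted harmonic mean.
Total thickness L = 12.6 + 2.05 + 8.81 + 3.57 = 27.03 m.
Σ(b_i/K_i) = 12.6/0.000389 + 2.05/111 + 8.81/0.197 + 3.57/16.0 = 32436 d.
K_eq = L / Σ(b_i/K_i) = 27.03 / 32436 = 0.0008333 m/day.
Q = K_eq · A · (Δh/L) = 0.0008333 × 206 × (17.1/27.03) = 0.1086 m³/day.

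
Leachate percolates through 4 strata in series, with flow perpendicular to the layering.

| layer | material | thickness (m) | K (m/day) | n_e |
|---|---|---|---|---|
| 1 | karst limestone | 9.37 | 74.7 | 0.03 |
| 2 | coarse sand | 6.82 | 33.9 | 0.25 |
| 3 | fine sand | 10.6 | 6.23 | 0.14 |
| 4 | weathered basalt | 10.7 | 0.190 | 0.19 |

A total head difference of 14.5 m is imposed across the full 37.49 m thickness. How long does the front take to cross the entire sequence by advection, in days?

22.1

With flow normal to the layers, continuity requires the same specific discharge q through every layer.
Σ(b_i/K_i) = 9.37/74.7 + 6.82/33.9 + 10.6/6.23 + 10.7/0.190 = 58.34 d.
q = Δh / Σ(b_i/K_i) = 14.5 / 58.34 = 0.2485 m/day.
In each layer the seepage velocity is v_i = q/n_i, so the layer transit time is t_i = b_i·n_i / q:
  layer 1 (karst limestone): t_1 = 9.37 × 0.03 / 0.2485 = 1.131 d
  layer 2 (coarse sand): t_2 = 6.82 × 0.25 / 0.2485 = 6.860 d
  layer 3 (fine sand): t_3 = 10.6 × 0.14 / 0.2485 = 5.971 d
  layer 4 (weathered basalt): t_4 = 10.7 × 0.19 / 0.2485 = 8.180 d
Total t = Σ t_i = 22.14 days.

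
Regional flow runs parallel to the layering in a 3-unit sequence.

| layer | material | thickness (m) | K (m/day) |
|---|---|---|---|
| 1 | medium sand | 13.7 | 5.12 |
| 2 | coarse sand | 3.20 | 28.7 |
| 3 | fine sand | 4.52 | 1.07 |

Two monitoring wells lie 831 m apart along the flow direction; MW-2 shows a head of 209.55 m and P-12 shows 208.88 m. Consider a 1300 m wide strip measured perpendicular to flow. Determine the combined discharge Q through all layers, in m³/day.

Flow is parallel to layering, so each bed carries its own Darcy discharge and the transmissivities add.
Σ(K_i·b_i) = 5.12×13.7 + 28.7×3.20 + 1.07×4.52 = 166.8 m²/day.
Hydraulic gradient i = (209.55 − 208.88) / 831 = 0.67 / 831 = 0.0008063.
Q = Σ(K_i·b_i) · W · i = 166.8 × 1300 × 0.0008063 = 174.9 m³/day.

175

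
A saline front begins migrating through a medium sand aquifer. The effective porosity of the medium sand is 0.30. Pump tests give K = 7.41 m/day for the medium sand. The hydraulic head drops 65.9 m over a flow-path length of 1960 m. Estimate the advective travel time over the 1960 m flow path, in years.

Hydraulic gradient i = Δh / L = 65.9 / 1960 = 0.03362.
Darcy flux q = K · i = 7.410 × 0.03362 = 0.2491 m/day.
Seepage velocity v = q / n_e = 0.2491 / 0.30 = 0.8305 m/day.
Travel time t = L / v = 1960 / 0.8305 = 2360 days = 6.462 years.

6.46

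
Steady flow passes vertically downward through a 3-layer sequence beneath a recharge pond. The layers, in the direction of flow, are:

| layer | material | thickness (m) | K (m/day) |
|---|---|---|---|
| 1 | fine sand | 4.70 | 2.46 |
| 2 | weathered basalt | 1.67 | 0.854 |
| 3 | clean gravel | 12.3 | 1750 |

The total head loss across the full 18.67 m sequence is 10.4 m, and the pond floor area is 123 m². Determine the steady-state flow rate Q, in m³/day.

330

Flow is perpendicular to layering, so the layers act in series and the equivalent K is the thickness-weighted harmonic mean.
Total thickness L = 4.70 + 1.67 + 12.3 = 18.67 m.
Σ(b_i/K_i) = 4.70/2.46 + 1.67/0.854 + 12.3/1750 = 3.873 d.
K_eq = L / Σ(b_i/K_i) = 18.67 / 3.873 = 4.820 m/day.
Q = K_eq · A · (Δh/L) = 4.820 × 123 × (10.4/18.67) = 330.3 m³/day.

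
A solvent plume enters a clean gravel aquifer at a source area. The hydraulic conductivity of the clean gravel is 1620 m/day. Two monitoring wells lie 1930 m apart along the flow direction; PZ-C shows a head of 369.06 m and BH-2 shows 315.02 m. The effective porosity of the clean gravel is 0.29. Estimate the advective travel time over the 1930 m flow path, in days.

Hydraulic gradient i = (369.06 − 315.02) / 1930 = 54.04 / 1930 = 0.02800.
Darcy flux q = K · i = 1620 × 0.02800 = 45.36 m/day.
Seepage velocity v = q / n_e = 45.36 / 0.29 = 156.4 m/day.
Travel time t = L / v = 1930 / 156.4 = 12.34 days.

12.3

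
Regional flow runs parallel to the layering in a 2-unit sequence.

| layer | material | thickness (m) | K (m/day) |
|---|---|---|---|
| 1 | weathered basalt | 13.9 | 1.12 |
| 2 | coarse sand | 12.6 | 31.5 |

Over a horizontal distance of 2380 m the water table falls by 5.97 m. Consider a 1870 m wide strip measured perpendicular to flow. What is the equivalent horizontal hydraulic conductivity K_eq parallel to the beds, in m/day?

15.6

Flow is parallel to layering, so each bed carries its own Darcy discharge and the transmissivities add.
Σ(K_i·b_i) = 1.12×13.9 + 31.5×12.6 = 412.5 m²/day.
Total thickness b = 26.50 m, so K_eq = Σ(K_i·b_i)/b = 15.56 m/day.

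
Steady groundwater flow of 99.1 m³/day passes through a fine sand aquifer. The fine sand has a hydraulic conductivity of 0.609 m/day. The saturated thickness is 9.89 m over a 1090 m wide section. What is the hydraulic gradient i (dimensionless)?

0.0151

Cross-sectional area A = 1090 × 9.89 = 10780 m².
From Q = K·A·i, i = Q / (K·A) = 99.1 / (0.6090 × 10780) = 0.01510.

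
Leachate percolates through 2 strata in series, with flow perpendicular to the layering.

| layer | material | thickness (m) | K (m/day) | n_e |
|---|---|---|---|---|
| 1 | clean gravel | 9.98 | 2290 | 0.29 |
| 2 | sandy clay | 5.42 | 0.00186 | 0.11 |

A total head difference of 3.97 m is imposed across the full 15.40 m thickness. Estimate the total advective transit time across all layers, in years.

7.01

With flow normal to the layers, continuity requires the same specific discharge q through every layer.
Σ(b_i/K_i) = 9.98/2290 + 5.42/0.00186 = 2914 d.
q = Δh / Σ(b_i/K_i) = 3.97 / 2914 = 0.001362 m/day.
In each layer the seepage velocity is v_i = q/n_i, so the layer transit time is t_i = b_i·n_i / q:
  layer 1 (clean gravel): t_1 = 9.98 × 0.29 / 0.001362 = 2124 d
  layer 2 (sandy clay): t_2 = 5.42 × 0.11 / 0.001362 = 437.6 d
Total t = Σ t_i = 2562 days = 7.014 years.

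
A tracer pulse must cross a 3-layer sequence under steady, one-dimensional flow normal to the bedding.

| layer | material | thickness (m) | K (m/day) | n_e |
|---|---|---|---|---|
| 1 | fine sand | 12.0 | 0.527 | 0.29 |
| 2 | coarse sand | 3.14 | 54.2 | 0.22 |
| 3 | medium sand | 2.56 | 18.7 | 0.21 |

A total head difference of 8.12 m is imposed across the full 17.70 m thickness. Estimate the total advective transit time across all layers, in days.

With flow normal to the layers, continuity requires the same specific discharge q through every layer.
Σ(b_i/K_i) = 12.0/0.527 + 3.14/54.2 + 2.56/18.7 = 22.97 d.
q = Δh / Σ(b_i/K_i) = 8.12 / 22.97 = 0.3536 m/day.
In each layer the seepage velocity is v_i = q/n_i, so the layer transit time is t_i = b_i·n_i / q:
  layer 1 (fine sand): t_1 = 12.0 × 0.29 / 0.3536 = 9.842 d
  layer 2 (coarse sand): t_2 = 3.14 × 0.22 / 0.3536 = 1.954 d
  layer 3 (medium sand): t_3 = 2.56 × 0.21 / 0.3536 = 1.520 d
Total t = Σ t_i = 13.32 days.

13.3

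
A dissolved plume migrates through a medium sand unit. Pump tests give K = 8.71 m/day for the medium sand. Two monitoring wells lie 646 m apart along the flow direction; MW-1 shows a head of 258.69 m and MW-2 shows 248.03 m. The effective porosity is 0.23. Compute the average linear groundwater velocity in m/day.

0.625

Hydraulic gradient i = (258.69 − 248.03) / 646 = 10.66 / 646 = 0.01650.
Darcy flux q = K · i = 8.710 × 0.01650 = 0.1437 m/day.
Seepage velocity v = q / n_e = 0.1437 / 0.23 = 0.6249 m/day.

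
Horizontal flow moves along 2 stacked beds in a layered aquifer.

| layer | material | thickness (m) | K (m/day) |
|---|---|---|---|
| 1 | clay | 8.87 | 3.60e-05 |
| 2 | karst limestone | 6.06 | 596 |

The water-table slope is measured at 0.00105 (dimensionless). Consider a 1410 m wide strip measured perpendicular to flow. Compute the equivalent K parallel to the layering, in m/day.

Flow is parallel to layering, so each bed carries its own Darcy discharge and the transmissivities add.
Σ(K_i·b_i) = 3.60e-05×8.87 + 596×6.06 = 3612 m²/day.
Total thickness b = 14.93 m, so K_eq = Σ(K_i·b_i)/b = 241.9 m/day.

242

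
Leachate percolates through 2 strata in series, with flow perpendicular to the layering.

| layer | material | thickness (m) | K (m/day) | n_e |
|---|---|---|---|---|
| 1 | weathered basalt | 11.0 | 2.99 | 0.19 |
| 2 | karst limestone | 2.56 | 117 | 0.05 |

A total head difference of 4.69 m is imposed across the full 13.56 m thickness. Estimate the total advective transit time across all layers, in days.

With flow normal to the layers, continuity requires the same specific discharge q through every layer.
Σ(b_i/K_i) = 11.0/2.99 + 2.56/117 = 3.701 d.
q = Δh / Σ(b_i/K_i) = 4.69 / 3.701 = 1.267 m/day.
In each layer the seepage velocity is v_i = q/n_i, so the layer transit time is t_i = b_i·n_i / q:
  layer 1 (weathered basalt): t_1 = 11.0 × 0.19 / 1.267 = 1.649 d
  layer 2 (karst limestone): t_2 = 2.56 × 0.05 / 1.267 = 0.1010 d
Total t = Σ t_i = 1.750 days.

1.75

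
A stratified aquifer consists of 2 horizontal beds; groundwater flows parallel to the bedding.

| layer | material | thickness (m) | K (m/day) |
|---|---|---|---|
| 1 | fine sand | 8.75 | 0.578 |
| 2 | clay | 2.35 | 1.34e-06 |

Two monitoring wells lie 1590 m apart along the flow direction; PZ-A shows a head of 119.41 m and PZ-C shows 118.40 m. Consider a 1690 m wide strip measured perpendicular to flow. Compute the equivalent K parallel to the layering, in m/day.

0.456

Flow is parallel to layering, so each bed carries its own Darcy discharge and the transmissivities add.
Σ(K_i·b_i) = 0.578×8.75 + 1.34e-06×2.35 = 5.058 m²/day.
Total thickness b = 11.10 m, so K_eq = Σ(K_i·b_i)/b = 0.4556 m/day.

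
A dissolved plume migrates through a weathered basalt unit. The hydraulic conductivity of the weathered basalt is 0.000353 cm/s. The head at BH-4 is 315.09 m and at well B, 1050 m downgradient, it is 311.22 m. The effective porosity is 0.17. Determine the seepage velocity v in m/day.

Convert K: 0.000353 cm/s × 864 = 0.3050 m/day.
Hydraulic gradient i = (315.09 − 311.22) / 1050 = 3.87 / 1050 = 0.003686.
Darcy flux q = K · i = 0.3050 × 0.003686 = 0.001124 m/day.
Seepage velocity v = q / n_e = 0.001124 / 0.17 = 0.006612 m/day.

0.00661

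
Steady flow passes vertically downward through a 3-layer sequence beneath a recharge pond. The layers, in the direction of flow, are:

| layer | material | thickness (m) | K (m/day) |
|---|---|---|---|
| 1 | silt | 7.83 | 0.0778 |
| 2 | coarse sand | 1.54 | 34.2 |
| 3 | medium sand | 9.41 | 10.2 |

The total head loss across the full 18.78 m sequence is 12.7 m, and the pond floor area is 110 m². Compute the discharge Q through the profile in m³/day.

Flow is perpendicular to layering, so the layers act in series and the equivalent K is the thickness-weighted harmonic mean.
Total thickness L = 7.83 + 1.54 + 9.41 = 18.78 m.
Σ(b_i/K_i) = 7.83/0.0778 + 1.54/34.2 + 9.41/10.2 = 101.6 d.
K_eq = L / Σ(b_i/K_i) = 18.78 / 101.6 = 0.1848 m/day.
Q = K_eq · A · (Δh/L) = 0.1848 × 110 × (12.7/18.78) = 13.75 m³/day.

13.7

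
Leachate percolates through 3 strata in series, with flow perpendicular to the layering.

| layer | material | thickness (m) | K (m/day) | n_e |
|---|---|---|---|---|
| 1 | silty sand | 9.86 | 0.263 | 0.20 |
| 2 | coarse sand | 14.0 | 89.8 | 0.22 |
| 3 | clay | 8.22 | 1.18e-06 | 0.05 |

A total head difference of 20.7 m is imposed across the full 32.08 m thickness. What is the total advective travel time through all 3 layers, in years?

With flow normal to the layers, continuity requires the same specific discharge q through every layer.
Σ(b_i/K_i) = 9.86/0.263 + 14.0/89.8 + 8.22/1.18e-06 = 6.966e+06 d.
q = Δh / Σ(b_i/K_i) = 20.7 / 6.966e+06 = 2.972e-06 m/day.
In each layer the seepage velocity is v_i = q/n_i, so the layer transit time is t_i = b_i·n_i / q:
  layer 1 (silty sand): t_1 = 9.86 × 0.20 / 2.972e-06 = 6.636e+05 d
  layer 2 (coarse sand): t_2 = 14.0 × 0.22 / 2.972e-06 = 1.037e+06 d
  layer 3 (clay): t_3 = 8.22 × 0.05 / 2.972e-06 = 1.383e+05 d
Total t = Σ t_i = 1.838e+06 days = 5033 years.

5030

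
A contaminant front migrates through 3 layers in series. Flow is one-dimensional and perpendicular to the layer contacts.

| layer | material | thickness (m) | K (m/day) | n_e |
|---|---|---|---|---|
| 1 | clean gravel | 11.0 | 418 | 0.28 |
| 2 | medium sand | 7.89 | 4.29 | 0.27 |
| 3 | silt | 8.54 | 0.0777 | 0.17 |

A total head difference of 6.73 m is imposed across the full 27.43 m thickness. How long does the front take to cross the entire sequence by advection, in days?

With flow normal to the layers, continuity requires the same specific discharge q through every layer.
Σ(b_i/K_i) = 11.0/418 + 7.89/4.29 + 8.54/0.0777 = 111.8 d.
q = Δh / Σ(b_i/K_i) = 6.73 / 111.8 = 0.06021 m/day.
In each layer the seepage velocity is v_i = q/n_i, so the layer transit time is t_i = b_i·n_i / q:
  layer 1 (clean gravel): t_1 = 11.0 × 0.28 / 0.06021 = 51.15 d
  layer 2 (medium sand): t_2 = 7.89 × 0.27 / 0.06021 = 35.38 d
  layer 3 (silt): t_3 = 8.54 × 0.17 / 0.06021 = 24.11 d
Total t = Σ t_i = 110.6 days.

111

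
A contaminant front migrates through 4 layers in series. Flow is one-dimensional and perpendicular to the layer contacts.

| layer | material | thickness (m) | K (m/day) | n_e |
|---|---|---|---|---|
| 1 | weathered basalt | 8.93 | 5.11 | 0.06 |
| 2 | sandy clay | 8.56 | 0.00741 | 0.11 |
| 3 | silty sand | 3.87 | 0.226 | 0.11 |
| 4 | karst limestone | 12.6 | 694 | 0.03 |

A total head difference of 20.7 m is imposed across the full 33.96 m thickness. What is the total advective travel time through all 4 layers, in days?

129

With flow normal to the layers, continuity requires the same specific discharge q through every layer.
Σ(b_i/K_i) = 8.93/5.11 + 8.56/0.00741 + 3.87/0.226 + 12.6/694 = 1174 d.
q = Δh / Σ(b_i/K_i) = 20.7 / 1174 = 0.01763 m/day.
In each layer the seepage velocity is v_i = q/n_i, so the layer transit time is t_i = b_i·n_i / q:
  layer 1 (weathered basalt): t_1 = 8.93 × 0.06 / 0.01763 = 30.39 d
  layer 2 (sandy clay): t_2 = 8.56 × 0.11 / 0.01763 = 53.41 d
  layer 3 (silty sand): t_3 = 3.87 × 0.11 / 0.01763 = 24.15 d
  layer 4 (karst limestone): t_4 = 12.6 × 0.03 / 0.01763 = 21.44 d
Total t = Σ t_i = 129.4 days.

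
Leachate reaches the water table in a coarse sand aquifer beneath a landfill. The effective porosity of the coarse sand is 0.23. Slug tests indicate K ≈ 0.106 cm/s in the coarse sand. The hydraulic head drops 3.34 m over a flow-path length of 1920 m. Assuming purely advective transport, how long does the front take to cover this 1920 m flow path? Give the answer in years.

Convert K: 0.106 cm/s × 864 = 91.58 m/day.
Hydraulic gradient i = Δh / L = 3.34 / 1920 = 0.001740.
Darcy flux q = K · i = 91.58 × 0.001740 = 0.1593 m/day.
Seepage velocity v = q / n_e = 0.1593 / 0.23 = 0.6927 m/day.
Travel time t = L / v = 1920 / 0.6927 = 2772 days = 7.589 years.

7.59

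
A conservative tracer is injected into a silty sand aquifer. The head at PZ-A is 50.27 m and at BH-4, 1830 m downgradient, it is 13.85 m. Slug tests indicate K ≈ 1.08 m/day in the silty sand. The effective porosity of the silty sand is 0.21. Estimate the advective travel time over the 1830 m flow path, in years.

49.0

Hydraulic gradient i = (50.27 − 13.85) / 1830 = 36.42 / 1830 = 0.01990.
Darcy flux q = K · i = 1.080 × 0.01990 = 0.02149 m/day.
Seepage velocity v = q / n_e = 0.02149 / 0.21 = 0.1024 m/day.
Travel time t = L / v = 1830 / 0.1024 = 17880 days = 48.95 years.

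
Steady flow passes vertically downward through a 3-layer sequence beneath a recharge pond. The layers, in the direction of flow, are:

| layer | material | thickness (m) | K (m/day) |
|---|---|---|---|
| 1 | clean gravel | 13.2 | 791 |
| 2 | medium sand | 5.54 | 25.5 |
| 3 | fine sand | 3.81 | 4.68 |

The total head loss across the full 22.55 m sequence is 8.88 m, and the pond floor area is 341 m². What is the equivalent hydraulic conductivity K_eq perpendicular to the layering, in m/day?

21.5

Flow is perpendicular to layering, so the layers act in series and the equivalent K is the thickness-weighted harmonic mean.
Total thickness L = 13.2 + 5.54 + 3.81 = 22.55 m.
Σ(b_i/K_i) = 13.2/791 + 5.54/25.5 + 3.81/4.68 = 1.048 d.
K_eq = L / Σ(b_i/K_i) = 22.55 / 1.048 = 21.52 m/day.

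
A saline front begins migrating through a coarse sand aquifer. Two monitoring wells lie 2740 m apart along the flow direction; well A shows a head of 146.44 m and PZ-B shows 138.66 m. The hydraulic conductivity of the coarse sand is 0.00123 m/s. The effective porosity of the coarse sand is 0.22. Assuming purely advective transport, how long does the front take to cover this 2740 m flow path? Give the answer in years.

5.47

Convert K: 0.00123 m/s × 86400 = 106.3 m/day.
Hydraulic gradient i = (146.44 − 138.66) / 2740 = 7.78 / 2740 = 0.002839.
Darcy flux q = K · i = 106.3 × 0.002839 = 0.3018 m/day.
Seepage velocity v = q / n_e = 0.3018 / 0.22 = 1.372 m/day.
Travel time t = L / v = 2740 / 1.372 = 1998 days = 5.469 years.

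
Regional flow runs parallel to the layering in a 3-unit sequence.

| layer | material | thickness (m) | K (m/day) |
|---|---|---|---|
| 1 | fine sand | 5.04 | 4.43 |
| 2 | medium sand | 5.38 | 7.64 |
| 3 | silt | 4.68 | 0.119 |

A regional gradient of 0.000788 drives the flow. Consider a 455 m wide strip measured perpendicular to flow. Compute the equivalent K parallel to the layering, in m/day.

Flow is parallel to layering, so each bed carries its own Darcy discharge and the transmissivities add.
Σ(K_i·b_i) = 4.43×5.04 + 7.64×5.38 + 0.119×4.68 = 63.99 m²/day.
Total thickness b = 15.10 m, so K_eq = Σ(K_i·b_i)/b = 4.238 m/day.

4.24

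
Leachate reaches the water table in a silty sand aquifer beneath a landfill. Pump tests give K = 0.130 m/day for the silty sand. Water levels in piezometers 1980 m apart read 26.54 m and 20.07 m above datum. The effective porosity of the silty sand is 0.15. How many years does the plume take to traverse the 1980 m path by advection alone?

Hydraulic gradient i = (26.54 − 20.07) / 1980 = 6.47 / 1980 = 0.003268.
Darcy flux q = K · i = 0.1300 × 0.003268 = 0.0004248 m/day.
Seepage velocity v = q / n_e = 0.0004248 / 0.15 = 0.002832 m/day.
Travel time t = L / v = 1980 / 0.002832 = 6.992e+05 days = 1914 years.

1910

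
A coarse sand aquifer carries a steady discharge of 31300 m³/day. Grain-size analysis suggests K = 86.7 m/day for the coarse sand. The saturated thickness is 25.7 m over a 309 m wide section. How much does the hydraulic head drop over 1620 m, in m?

Cross-sectional area A = 309 × 25.7 = 7941 m².
From Q = K·A·i, i = Q / (K·A) = 31300 / (86.70 × 7941) = 0.04546.
Head loss Δh = i · L = 0.04546 × 1620 = 73.65 m.

73.6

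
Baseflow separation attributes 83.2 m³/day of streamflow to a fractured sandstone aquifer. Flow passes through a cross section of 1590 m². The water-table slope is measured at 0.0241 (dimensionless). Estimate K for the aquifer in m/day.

Hydraulic gradient i = 0.0241.
From Q = K·A·i, K = Q / (A·i) = 83.2 / (1590 × 0.02410) = 2.171 m/day.

2.17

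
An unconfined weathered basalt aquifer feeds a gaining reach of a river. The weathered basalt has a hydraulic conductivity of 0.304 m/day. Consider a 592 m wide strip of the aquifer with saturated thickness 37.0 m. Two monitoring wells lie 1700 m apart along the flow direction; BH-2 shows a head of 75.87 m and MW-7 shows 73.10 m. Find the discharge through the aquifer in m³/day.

Cross-sectional area A = 592 × 37.0 = 21904 m².
Hydraulic gradient i = (75.87 − 73.10) / 1700 = 2.77 / 1700 = 0.001629.
Darcy's law: Q = K · A · i = 0.3040 × 21904 × 0.001629 = 10.85 m³/day.

10.8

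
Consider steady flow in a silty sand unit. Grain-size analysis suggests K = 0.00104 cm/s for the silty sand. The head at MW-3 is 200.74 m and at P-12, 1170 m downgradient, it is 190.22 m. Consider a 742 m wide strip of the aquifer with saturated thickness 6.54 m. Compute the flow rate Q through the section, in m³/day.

Convert K: 0.00104 cm/s × 864 = 0.8986 m/day.
Cross-sectional area A = 742 × 6.54 = 4853 m².
Hydraulic gradient i = (200.74 − 190.22) / 1170 = 10.52 / 1170 = 0.008991.
Darcy's law: Q = K · A · i = 0.8986 × 4853 × 0.008991 = 39.21 m³/day.

39.2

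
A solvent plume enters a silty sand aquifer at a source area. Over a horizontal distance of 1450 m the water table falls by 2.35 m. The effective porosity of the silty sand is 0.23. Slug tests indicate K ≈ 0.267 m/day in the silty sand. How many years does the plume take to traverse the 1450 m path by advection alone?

Hydraulic gradient i = Δh / L = 2.35 / 1450 = 0.001621.
Darcy flux q = K · i = 0.2670 × 0.001621 = 0.0004327 m/day.
Seepage velocity v = q / n_e = 0.0004327 / 0.23 = 0.001881 m/day.
Travel time t = L / v = 1450 / 0.001881 = 7.707e+05 days = 2110 years.

2110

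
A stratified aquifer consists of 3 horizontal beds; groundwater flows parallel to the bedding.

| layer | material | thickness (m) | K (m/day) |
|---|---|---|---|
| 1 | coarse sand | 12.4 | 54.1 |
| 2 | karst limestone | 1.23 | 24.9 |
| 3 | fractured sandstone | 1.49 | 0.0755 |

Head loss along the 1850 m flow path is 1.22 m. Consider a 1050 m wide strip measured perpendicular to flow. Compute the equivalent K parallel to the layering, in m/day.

Flow is parallel to layering, so each bed carries its own Darcy discharge and the transmissivities add.
Σ(K_i·b_i) = 54.1×12.4 + 24.9×1.23 + 0.0755×1.49 = 701.6 m²/day.
Total thickness b = 15.12 m, so K_eq = Σ(K_i·b_i)/b = 46.40 m/day.

46.4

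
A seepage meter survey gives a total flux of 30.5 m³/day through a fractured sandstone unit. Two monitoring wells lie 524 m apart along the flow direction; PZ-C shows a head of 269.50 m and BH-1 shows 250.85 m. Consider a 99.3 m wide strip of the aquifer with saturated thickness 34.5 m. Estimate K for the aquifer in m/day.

0.250

Cross-sectional area A = 99.3 × 34.5 = 3426 m².
Hydraulic gradient i = (269.50 − 250.85) / 524 = 18.65 / 524 = 0.03559.
From Q = K·A·i, K = Q / (A·i) = 30.5 / (3426 × 0.03559) = 0.2501 m/day.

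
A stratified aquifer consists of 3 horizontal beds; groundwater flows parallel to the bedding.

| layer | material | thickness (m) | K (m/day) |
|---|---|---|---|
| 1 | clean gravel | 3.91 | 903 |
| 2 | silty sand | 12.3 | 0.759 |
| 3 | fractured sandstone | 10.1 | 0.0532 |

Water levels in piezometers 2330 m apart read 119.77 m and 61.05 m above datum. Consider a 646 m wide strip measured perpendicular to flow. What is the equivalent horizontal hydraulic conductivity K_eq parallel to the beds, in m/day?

135

Flow is parallel to layering, so each bed carries its own Darcy discharge and the transmissivities add.
Σ(K_i·b_i) = 903×3.91 + 0.759×12.3 + 0.0532×10.1 = 3541 m²/day.
Total thickness b = 26.31 m, so K_eq = Σ(K_i·b_i)/b = 134.6 m/day.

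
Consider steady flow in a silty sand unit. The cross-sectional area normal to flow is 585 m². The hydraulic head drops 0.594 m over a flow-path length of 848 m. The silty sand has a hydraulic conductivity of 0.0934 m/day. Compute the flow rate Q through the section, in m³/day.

Hydraulic gradient i = Δh / L = 0.594 / 848 = 0.0007005.
Darcy's law: Q = K · A · i = 0.09340 × 585.0 × 0.0007005 = 0.03827 m³/day.

0.0383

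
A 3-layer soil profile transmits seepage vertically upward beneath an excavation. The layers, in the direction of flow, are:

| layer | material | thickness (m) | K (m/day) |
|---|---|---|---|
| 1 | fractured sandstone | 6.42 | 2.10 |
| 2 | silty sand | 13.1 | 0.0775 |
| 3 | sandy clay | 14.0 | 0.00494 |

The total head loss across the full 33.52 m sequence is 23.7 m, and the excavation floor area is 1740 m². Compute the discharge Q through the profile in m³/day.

13.7

Flow is perpendicular to layering, so the layers act in series and the equivalent K is the thickness-weighted harmonic mean.
Total thickness L = 6.42 + 13.1 + 14.0 = 33.52 m.
Σ(b_i/K_i) = 6.42/2.10 + 13.1/0.0775 + 14.0/0.00494 = 3006 d.
K_eq = L / Σ(b_i/K_i) = 33.52 / 3006 = 0.01115 m/day.
Q = K_eq · A · (Δh/L) = 0.01115 × 1740 × (23.7/33.52) = 13.72 m³/day.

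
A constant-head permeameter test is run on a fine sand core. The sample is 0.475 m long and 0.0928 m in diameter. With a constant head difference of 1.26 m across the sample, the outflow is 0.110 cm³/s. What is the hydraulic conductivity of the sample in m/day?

0.530

Cross-sectional area A = π·(d/2)² = π × (0.0928/2)² = 0.006764 m².
Convert discharge: 0.110 cm³/s = 1.100e-07 m³/s.
Darcy's law rearranged: K = Q·L / (A·Δh) = 1.100e-07 × 0.475 / (0.006764 × 1.26) = 6.131e-06 m/s = 0.5297 m/day.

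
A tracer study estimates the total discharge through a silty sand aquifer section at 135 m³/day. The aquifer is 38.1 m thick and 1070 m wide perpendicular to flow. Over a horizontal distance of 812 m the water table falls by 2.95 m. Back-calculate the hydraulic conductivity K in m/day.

0.912

Cross-sectional area A = 1070 × 38.1 = 40767 m².
Hydraulic gradient i = Δh / L = 2.95 / 812 = 0.003633.
From Q = K·A·i, K = Q / (A·i) = 135 / (40767 × 0.003633) = 0.9115 m/day.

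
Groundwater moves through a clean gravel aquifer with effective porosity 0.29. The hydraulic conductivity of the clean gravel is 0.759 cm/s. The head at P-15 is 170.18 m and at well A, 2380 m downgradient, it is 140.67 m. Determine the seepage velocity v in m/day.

Convert K: 0.759 cm/s × 864 = 655.8 m/day.
Hydraulic gradient i = (170.18 − 140.67) / 2380 = 29.51 / 2380 = 0.01240.
Darcy flux q = K · i = 655.8 × 0.01240 = 8.131 m/day.
Seepage velocity v = q / n_e = 8.131 / 0.29 = 28.04 m/day.

28.0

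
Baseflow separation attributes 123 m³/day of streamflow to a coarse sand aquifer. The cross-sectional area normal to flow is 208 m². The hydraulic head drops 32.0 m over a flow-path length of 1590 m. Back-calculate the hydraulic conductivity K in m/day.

Hydraulic gradient i = Δh / L = 32.0 / 1590 = 0.02013.
From Q = K·A·i, K = Q / (A·i) = 123 / (208.0 × 0.02013) = 29.38 m/day.

29.4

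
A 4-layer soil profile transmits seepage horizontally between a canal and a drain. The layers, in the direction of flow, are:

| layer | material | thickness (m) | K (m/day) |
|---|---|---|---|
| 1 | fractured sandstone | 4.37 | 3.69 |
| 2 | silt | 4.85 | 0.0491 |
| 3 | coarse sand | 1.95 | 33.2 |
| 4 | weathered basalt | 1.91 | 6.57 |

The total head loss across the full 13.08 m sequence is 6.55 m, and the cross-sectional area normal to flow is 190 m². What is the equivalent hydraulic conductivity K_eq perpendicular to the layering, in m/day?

0.130

Flow is perpendicular to layering, so the layers act in series and the equivalent K is the thickness-weighted harmonic mean.
Total thickness L = 4.37 + 4.85 + 1.95 + 1.91 = 13.08 m.
Σ(b_i/K_i) = 4.37/3.69 + 4.85/0.0491 + 1.95/33.2 + 1.91/6.57 = 100.3 d.
K_eq = L / Σ(b_i/K_i) = 13.08 / 100.3 = 0.1304 m/day.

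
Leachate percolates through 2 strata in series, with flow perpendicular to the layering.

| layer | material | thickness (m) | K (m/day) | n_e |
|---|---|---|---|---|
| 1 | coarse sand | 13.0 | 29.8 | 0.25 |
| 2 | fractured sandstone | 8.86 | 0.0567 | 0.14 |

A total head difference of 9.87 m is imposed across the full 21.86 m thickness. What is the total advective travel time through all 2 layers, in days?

With flow normal to the layers, continuity requires the same specific discharge q through every layer.
Σ(b_i/K_i) = 13.0/29.8 + 8.86/0.0567 = 156.7 d.
q = Δh / Σ(b_i/K_i) = 9.87 / 156.7 = 0.06299 m/day.
In each layer the seepage velocity is v_i = q/n_i, so the layer transit time is t_i = b_i·n_i / q:
  layer 1 (coarse sand): t_1 = 13.0 × 0.25 / 0.06299 = 51.60 d
  layer 2 (fractured sandstone): t_2 = 8.86 × 0.14 / 0.06299 = 19.69 d
Total t = Σ t_i = 71.29 days.

71.3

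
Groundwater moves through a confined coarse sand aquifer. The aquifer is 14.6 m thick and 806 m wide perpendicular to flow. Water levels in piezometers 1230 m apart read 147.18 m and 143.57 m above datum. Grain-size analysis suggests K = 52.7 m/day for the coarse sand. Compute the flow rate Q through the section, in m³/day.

Cross-sectional area A = 806 × 14.6 = 11768 m².
Hydraulic gradient i = (147.18 − 143.57) / 1230 = 3.61 / 1230 = 0.002935.
Darcy's law: Q = K · A · i = 52.70 × 11768 × 0.002935 = 1820 m³/day.

1820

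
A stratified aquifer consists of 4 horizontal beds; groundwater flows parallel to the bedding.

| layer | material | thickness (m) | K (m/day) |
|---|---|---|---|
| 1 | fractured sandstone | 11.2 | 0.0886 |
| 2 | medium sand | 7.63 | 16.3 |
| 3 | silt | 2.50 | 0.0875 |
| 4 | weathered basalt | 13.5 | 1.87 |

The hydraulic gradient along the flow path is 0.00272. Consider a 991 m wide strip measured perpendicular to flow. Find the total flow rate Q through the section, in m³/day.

Flow is parallel to layering, so each bed carries its own Darcy discharge and the transmissivities add.
Σ(K_i·b_i) = 0.0886×11.2 + 16.3×7.63 + 0.0875×2.50 + 1.87×13.5 = 150.8 m²/day.
Hydraulic gradient i = 0.00272.
Q = Σ(K_i·b_i) · W · i = 150.8 × 991 × 0.002720 = 406.6 m³/day.

407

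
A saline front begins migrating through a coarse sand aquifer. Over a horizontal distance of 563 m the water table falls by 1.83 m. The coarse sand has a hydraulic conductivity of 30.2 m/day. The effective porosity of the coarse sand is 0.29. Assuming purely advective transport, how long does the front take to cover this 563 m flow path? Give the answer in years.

Hydraulic gradient i = Δh / L = 1.83 / 563 = 0.003250.
Darcy flux q = K · i = 30.20 × 0.003250 = 0.09816 m/day.
Seepage velocity v = q / n_e = 0.09816 / 0.29 = 0.3385 m/day.
Travel time t = L / v = 563 / 0.3385 = 1663 days = 4.554 years.

4.55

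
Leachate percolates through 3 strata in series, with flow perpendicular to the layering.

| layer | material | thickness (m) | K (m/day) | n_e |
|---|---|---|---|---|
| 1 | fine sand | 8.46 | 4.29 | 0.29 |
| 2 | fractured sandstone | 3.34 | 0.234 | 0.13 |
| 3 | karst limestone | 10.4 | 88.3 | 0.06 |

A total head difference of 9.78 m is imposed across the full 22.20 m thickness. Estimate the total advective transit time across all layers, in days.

5.88

With flow normal to the layers, continuity requires the same specific discharge q through every layer.
Σ(b_i/K_i) = 8.46/4.29 + 3.34/0.234 + 10.4/88.3 = 16.36 d.
q = Δh / Σ(b_i/K_i) = 9.78 / 16.36 = 0.5977 m/day.
In each layer the seepage velocity is v_i = q/n_i, so the layer transit time is t_i = b_i·n_i / q:
  layer 1 (fine sand): t_1 = 8.46 × 0.29 / 0.5977 = 4.105 d
  layer 2 (fractured sandstone): t_2 = 3.34 × 0.13 / 0.5977 = 0.7265 d
  layer 3 (karst limestone): t_3 = 10.4 × 0.06 / 0.5977 = 1.044 d
Total t = Σ t_i = 5.875 days.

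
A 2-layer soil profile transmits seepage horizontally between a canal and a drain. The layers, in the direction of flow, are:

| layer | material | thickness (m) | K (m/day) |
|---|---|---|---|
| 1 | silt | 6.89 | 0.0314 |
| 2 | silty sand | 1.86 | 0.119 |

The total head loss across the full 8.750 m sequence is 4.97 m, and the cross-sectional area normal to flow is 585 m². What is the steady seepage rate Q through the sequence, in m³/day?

Flow is perpendicular to layering, so the layers act in series and the equivalent K is the thickness-weighted harmonic mean.
Total thickness L = 6.89 + 1.86 = 8.750 m.
Σ(b_i/K_i) = 6.89/0.0314 + 1.86/0.119 = 235.1 d.
K_eq = L / Σ(b_i/K_i) = 8.750 / 235.1 = 0.03723 m/day.
Q = K_eq · A · (Δh/L) = 0.03723 × 585 × (4.97/8.750) = 12.37 m³/day.

12.4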